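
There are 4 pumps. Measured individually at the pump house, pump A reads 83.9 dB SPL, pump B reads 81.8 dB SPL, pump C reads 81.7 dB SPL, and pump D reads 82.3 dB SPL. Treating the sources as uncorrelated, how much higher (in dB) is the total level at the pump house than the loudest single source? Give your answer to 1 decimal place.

4.6 dB

Add the sources as powers (linear), then convert back to dB:
L_total = 10·log₁₀(10^(83.9/10) + 10^(81.8/10) + 10^(81.7/10) + 10^(82.3/10)) = 88.54 dB SPL.
Excess over the loudest (83.9 dB): 88.54 − 83.9 = 4.6 dB.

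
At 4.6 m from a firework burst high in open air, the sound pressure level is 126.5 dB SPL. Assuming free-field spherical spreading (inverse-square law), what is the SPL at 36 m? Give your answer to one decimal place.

108.6 dB SPL

Free-field point source: level drops by 20·log₁₀ of the distance ratio.
ΔL = −20·log₁₀(36/4.6) = -17.87 dB, so L₂ = 126.5 + (-17.87) = 108.6 dB SPL.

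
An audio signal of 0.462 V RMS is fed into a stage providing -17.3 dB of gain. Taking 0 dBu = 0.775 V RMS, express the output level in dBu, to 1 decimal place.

-21.8 dBu

Input level: 20·log₁₀(0.462/0.775) = -4.49 dBu.
Output: -4.49 − 17.3 = -21.8 dBu.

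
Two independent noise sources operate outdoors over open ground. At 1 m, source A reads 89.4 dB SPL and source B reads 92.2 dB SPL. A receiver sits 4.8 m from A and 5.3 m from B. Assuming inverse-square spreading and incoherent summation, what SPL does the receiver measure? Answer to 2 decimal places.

At the listener: L_A = 89.4 − 20·log₁₀(4.8) = 75.775 dB; L_B = 92.2 − 20·log₁₀(5.3) = 77.714 dB.
Combined: 10·log₁₀(10^(75.775/10)+10^(77.714/10)) = 79.86 dB SPL.

79.86 dB SPL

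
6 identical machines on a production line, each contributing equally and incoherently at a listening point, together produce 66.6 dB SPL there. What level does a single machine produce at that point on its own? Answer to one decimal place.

58.8 dB SPL

6 equal incoherent sources add 10·log₁₀(6) = 7.78 dB over one source.
L_one = 66.6 − 7.78 = 58.8 dB SPL.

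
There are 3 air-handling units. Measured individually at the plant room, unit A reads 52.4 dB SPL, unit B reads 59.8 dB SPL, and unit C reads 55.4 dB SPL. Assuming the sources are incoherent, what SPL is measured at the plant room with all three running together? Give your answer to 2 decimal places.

Incoherent sources sum as intensities:
L_total = 10·log₁₀(10^(52.4/10) + 10^(59.8/10) + 10^(55.4/10)) = 10·log₁₀(1476000) = 61.69 dB SPL.

61.69 dB SPL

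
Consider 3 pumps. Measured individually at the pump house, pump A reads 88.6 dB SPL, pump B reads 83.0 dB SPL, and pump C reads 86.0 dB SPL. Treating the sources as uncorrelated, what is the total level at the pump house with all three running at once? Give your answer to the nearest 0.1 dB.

Uncorrelated sources add in intensity (power), not in dB.
L_total = 10·log₁₀(10^(88.6/10) + 10^(83.0/10) + 10^(86.0/10)) = 10·log₁₀(1322000000) = 91.2 dB SPL.

91.2 dB SPL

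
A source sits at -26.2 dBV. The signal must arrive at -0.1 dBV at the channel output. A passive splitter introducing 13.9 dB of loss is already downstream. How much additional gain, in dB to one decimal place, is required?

40.0 dB

The required make-up gain is the shortfall in the dB sum.
G = -0.1 − (-26.2) + 13.9 = 40.0 dB.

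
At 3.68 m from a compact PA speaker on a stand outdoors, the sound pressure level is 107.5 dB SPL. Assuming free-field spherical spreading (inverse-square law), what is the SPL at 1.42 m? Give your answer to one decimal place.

115.8 dB SPL

Free-field point source: level drops by 20·log₁₀ of the distance ratio.
ΔL = −20·log₁₀(1.42/3.68) = 8.27 dB, so L₂ = 107.5 + (8.27) = 115.8 dB SPL.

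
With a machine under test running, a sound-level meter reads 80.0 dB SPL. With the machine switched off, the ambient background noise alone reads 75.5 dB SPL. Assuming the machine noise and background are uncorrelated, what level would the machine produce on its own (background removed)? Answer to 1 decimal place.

Background correction is a power subtraction:
L_src = 10·log₁₀(10^(80.0/10) − 10^(75.5/10)) = 10·log₁₀(64520000) = 78.1 dB SPL.

78.1 dB SPL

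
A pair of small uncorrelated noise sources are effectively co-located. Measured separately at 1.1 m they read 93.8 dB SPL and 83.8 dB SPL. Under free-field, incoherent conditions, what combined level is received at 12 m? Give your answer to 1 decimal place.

73.5 dB SPL

Combined at 1.1 m: 10·log₁₀(10^(93.8/10)+10^(83.8/10)) = 94.21 dB SPL.
Then apply −20·log₁₀(12/1.1) = -20.76 dB → 73.5 dB SPL.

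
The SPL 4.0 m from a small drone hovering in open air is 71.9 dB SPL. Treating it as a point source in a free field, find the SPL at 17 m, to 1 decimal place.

Inverse-square spreading gives ΔL = −20·log₁₀(d₂/d₁).
ΔL = −20·log₁₀(17/4.0) = -12.57 dB, so L₂ = 71.9 + (-12.57) = 59.3 dB SPL.

59.3 dB SPL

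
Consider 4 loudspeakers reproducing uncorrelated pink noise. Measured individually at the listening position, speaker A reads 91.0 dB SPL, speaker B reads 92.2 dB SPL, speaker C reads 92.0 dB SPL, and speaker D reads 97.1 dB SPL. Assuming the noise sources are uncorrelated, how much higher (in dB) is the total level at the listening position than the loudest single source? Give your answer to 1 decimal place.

2.7 dB

Uncorrelated sources add in intensity (power), not in dB.
L_total = 10·log₁₀(10^(91.0/10) + 10^(92.2/10) + 10^(92.0/10) + 10^(97.1/10)) = 99.84 dB SPL.
Excess over the loudest (97.1 dB): 99.84 − 97.1 = 2.7 dB.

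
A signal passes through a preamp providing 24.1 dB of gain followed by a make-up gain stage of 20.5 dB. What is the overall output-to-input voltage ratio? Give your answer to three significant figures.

170

Net gain = 24.1 + 20.5 = 44.6 dB.
Voltage ratio = 10^(44.6/20) = 170.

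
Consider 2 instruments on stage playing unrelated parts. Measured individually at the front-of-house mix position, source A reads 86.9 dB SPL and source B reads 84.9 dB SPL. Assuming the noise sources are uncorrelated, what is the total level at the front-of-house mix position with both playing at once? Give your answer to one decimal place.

89.0 dB SPL

Incoherent sources sum as intensities:
L_total = 10·log₁₀(10^(86.9/10) + 10^(84.9/10)) = 10·log₁₀(798800000) = 89.0 dB SPL.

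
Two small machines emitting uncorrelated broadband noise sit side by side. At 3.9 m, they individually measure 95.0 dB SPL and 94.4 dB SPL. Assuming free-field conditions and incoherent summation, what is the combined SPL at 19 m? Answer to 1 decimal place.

84.0 dB SPL

Combined at 3.9 m: 10·log₁₀(10^(95.0/10)+10^(94.4/10)) = 97.72 dB SPL.
Then apply −20·log₁₀(19/3.9) = -13.75 dB → 84.0 dB SPL.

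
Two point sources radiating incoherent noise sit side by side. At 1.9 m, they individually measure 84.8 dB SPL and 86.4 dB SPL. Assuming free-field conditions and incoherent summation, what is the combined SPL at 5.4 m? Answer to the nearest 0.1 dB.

79.6 dB SPL

Combined at 1.9 m: 10·log₁₀(10^(84.8/10)+10^(86.4/10)) = 88.68 dB SPL.
Then apply −20·log₁₀(5.4/1.9) = -9.07 dB → 79.6 dB SPL.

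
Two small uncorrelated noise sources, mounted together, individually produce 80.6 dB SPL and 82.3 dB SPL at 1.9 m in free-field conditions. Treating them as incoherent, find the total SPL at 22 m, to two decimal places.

63.27 dB SPL

Combined at 1.9 m: 10·log₁₀(10^(80.6/10)+10^(82.3/10)) = 84.543 dB SPL.
Then apply −20·log₁₀(22/1.9) = -21.273 dB → 63.27 dB SPL.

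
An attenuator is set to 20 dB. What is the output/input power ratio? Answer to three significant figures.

0.0100

Power ratio = 10^(dB/10).
10^(-20/10) = 10^(-2.000) = 0.0100.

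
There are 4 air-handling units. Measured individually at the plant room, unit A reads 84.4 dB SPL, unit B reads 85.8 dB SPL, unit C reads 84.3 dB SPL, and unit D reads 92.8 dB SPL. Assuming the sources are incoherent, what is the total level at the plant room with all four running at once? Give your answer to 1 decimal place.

Uncorrelated sources add in intensity (power), not in dB.
L_total = 10·log₁₀(10^(84.4/10) + 10^(85.8/10) + 10^(84.3/10) + 10^(92.8/10)) = 10·log₁₀(2830000000) = 94.5 dB SPL.

94.5 dB SPL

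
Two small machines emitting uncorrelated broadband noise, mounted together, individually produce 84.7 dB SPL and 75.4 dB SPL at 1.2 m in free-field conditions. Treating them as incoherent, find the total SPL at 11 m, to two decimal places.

65.94 dB SPL

Combined at 1.2 m: 10·log₁₀(10^(84.7/10)+10^(75.4/10)) = 85.182 dB SPL.
Then apply −20·log₁₀(11/1.2) = -19.244 dB → 65.94 dB SPL.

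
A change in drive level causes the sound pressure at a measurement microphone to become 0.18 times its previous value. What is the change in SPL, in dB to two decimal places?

SPL change from a pressure ratio uses the 20·log₁₀ form:
20·log₁₀(0.18) = -14.89 dB.

-14.89 dB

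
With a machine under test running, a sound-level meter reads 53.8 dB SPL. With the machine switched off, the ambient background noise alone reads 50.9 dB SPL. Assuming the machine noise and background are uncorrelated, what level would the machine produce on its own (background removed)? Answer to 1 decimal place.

Subtract intensities: L_src = 10·log₁₀(10^(L_total/10) − 10^(L_bg/10)).
L_src = 10·log₁₀(10^(53.8/10) − 10^(50.9/10)) = 10·log₁₀(116900) = 50.7 dB SPL.

50.7 dB SPL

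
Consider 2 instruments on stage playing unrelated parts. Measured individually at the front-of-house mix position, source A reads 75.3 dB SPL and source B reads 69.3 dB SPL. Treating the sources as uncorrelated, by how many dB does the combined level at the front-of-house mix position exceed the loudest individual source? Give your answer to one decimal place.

Incoherent sources sum as intensities:
L_total = 10·log₁₀(10^(75.3/10) + 10^(69.3/10)) = 76.27 dB SPL.
Excess over the loudest (75.3 dB): 76.27 − 75.3 = 1.0 dB.

1.0 dB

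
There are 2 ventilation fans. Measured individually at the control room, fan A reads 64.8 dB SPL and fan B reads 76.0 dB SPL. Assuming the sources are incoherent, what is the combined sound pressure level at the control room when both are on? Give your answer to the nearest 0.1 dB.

Incoherent sources sum as intensities:
L_total = 10·log₁₀(10^(64.8/10) + 10^(76.0/10)) = 10·log₁₀(42830000) = 76.3 dB SPL.

76.3 dB SPL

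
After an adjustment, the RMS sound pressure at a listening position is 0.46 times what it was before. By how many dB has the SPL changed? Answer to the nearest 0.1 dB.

-6.7 dB

Sound pressure is an amplitude quantity: ΔL = 20·log₁₀(p₂/p₁).
20·log₁₀(0.46) = -6.7 dB.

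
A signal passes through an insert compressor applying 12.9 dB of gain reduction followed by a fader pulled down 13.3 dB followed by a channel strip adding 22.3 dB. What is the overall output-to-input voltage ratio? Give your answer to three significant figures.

0.638

Net gain = (−12.9) + (−13.3) + 22.3 = -3.9 dB.
Voltage ratio = 10^(-3.9/20) = 0.638.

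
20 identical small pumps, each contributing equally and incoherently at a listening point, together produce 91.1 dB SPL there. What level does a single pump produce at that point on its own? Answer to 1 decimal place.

20 equal incoherent sources add 10·log₁₀(20) = 13.01 dB over one source.
L_one = 91.1 − 13.01 = 78.1 dB SPL.

78.1 dB SPL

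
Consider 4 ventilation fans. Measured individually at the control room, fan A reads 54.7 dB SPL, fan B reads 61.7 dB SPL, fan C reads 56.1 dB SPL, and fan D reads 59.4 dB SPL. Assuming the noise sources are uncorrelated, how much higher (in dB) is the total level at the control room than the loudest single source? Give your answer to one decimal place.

3.1 dB

Add the sources as powers (linear), then convert back to dB:
L_total = 10·log₁₀(10^(54.7/10) + 10^(61.7/10) + 10^(56.1/10) + 10^(59.4/10)) = 64.85 dB SPL.
Excess over the loudest (61.7 dB): 64.85 − 61.7 = 3.1 dB.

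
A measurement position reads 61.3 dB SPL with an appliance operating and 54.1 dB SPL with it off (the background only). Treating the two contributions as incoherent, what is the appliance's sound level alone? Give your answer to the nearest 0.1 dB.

60.4 dB SPL

Subtract intensities: L_src = 10·log₁₀(10^(L_total/10) − 10^(L_bg/10)).
L_src = 10·log₁₀(10^(61.3/10) − 10^(54.1/10)) = 10·log₁₀(1092000) = 60.4 dB SPL.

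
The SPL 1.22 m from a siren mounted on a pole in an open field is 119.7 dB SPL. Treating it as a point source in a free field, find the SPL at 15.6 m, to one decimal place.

97.6 dB SPL

Inverse-square spreading gives ΔL = −20·log₁₀(d₂/d₁).
ΔL = −20·log₁₀(15.6/1.22) = -22.14 dB, so L₂ = 119.7 + (-22.14) = 97.6 dB SPL.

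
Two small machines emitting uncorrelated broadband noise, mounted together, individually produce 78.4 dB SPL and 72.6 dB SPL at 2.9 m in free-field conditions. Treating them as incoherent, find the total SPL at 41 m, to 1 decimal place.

56.4 dB SPL

Combined at 2.9 m: 10·log₁₀(10^(78.4/10)+10^(72.6/10)) = 79.41 dB SPL.
Then apply −20·log₁₀(41/2.9) = -23.01 dB → 56.4 dB SPL.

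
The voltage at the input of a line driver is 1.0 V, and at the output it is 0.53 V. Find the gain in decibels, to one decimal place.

Voltage ratio → dB uses the 20·log₁₀ form:
20·log₁₀(0.53/1.0) = 20·log₁₀(0.5300) = -5.5 dB.

-5.5 dB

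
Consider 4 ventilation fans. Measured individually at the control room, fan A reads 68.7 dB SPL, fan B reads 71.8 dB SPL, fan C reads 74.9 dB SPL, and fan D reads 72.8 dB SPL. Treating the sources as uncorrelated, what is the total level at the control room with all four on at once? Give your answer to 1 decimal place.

78.6 dB SPL

Incoherent sources sum as intensities:
L_total = 10·log₁₀(10^(68.7/10) + 10^(71.8/10) + 10^(74.9/10) + 10^(72.8/10)) = 10·log₁₀(72510000) = 78.6 dB SPL.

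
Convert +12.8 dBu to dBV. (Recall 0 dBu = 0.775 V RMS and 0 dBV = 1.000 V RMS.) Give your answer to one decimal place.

+10.6 dBV

The offset between the scales is 20·log₁₀(0.775/1.000) = −2.214 dB.
So dBV = +12.8 − 2.214 = +10.6 dBV.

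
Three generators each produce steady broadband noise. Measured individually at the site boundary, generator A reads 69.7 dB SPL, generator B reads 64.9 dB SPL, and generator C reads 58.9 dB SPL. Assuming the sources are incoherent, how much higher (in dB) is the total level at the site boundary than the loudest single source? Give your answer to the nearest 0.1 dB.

Add the sources as powers (linear), then convert back to dB:
L_total = 10·log₁₀(10^(69.7/10) + 10^(64.9/10) + 10^(58.9/10)) = 71.21 dB SPL.
Excess over the loudest (69.7 dB): 71.21 − 69.7 = 1.5 dB.

1.5 dB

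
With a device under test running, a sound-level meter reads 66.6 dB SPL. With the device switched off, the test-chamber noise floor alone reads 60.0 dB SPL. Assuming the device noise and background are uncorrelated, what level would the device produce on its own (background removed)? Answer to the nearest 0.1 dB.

65.5 dB SPL

Background correction is a power subtraction:
L_src = 10·log₁₀(10^(66.6/10) − 10^(60.0/10)) = 10·log₁₀(3571000) = 65.5 dB SPL.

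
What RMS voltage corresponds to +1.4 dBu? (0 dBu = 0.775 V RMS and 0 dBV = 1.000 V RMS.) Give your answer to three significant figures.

0.911 V

V = 0.775 V × 10^(+1.4/20).
= 0.775 × 1.175 = 0.911 V.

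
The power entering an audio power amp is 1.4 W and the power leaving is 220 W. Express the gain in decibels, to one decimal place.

22.0 dB

Power is a power quantity, so gain = 10·log₁₀(P_out/P_in).
10·log₁₀(220/1.4) = 10·log₁₀(157.1) = 22.0 dB.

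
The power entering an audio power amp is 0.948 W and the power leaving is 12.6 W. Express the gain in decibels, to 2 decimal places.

Power ratio → dB uses the 10·log₁₀ form:
10·log₁₀(12.6/0.948) = 10·log₁₀(13.29) = 11.24 dB.

11.24 dB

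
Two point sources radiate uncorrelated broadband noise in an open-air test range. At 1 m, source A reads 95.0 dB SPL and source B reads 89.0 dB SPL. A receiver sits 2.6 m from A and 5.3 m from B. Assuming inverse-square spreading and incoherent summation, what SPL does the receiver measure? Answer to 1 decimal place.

87.0 dB SPL

At the listener: L_A = 95.0 − 20·log₁₀(2.6) = 86.70 dB; L_B = 89.0 − 20·log₁₀(5.3) = 74.51 dB.
Combined: 10·log₁₀(10^(86.70/10)+10^(74.51/10)) = 87.0 dB SPL.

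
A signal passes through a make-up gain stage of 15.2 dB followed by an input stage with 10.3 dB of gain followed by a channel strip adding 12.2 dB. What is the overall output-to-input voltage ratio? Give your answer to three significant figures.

Net gain = 15.2 + 10.3 + 12.2 = 37.7 dB.
Voltage ratio = 10^(37.7/20) = 76.7.

76.7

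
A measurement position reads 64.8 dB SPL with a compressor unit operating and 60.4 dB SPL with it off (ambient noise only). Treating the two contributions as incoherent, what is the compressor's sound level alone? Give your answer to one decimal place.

62.8 dB SPL

Background correction is a power subtraction:
L_src = 10·log₁₀(10^(64.8/10) − 10^(60.4/10)) = 10·log₁₀(1923000) = 62.8 dB SPL.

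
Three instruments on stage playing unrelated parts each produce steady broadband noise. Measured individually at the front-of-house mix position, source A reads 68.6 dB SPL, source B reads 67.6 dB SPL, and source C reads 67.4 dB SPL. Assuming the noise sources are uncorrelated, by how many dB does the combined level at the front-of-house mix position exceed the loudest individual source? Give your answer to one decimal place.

Add the sources as powers (linear), then convert back to dB:
L_total = 10·log₁₀(10^(68.6/10) + 10^(67.6/10) + 10^(67.4/10)) = 72.67 dB SPL.
Excess over the loudest (68.6 dB): 72.67 − 68.6 = 4.1 dB.

4.1 dB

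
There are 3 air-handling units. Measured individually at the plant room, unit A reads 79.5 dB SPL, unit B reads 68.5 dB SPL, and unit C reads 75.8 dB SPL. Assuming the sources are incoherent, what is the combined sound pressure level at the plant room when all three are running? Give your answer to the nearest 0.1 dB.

81.3 dB SPL

Uncorrelated sources add in intensity (power), not in dB.
L_total = 10·log₁₀(10^(79.5/10) + 10^(68.5/10) + 10^(75.8/10)) = 10·log₁₀(134200000) = 81.3 dB SPL.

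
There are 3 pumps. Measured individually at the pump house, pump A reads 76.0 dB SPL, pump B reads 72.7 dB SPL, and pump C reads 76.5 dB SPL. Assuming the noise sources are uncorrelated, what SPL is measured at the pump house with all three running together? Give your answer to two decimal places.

80.13 dB SPL

Incoherent sources sum as intensities:
L_total = 10·log₁₀(10^(76.0/10) + 10^(72.7/10) + 10^(76.5/10)) = 10·log₁₀(103100000) = 80.13 dB SPL.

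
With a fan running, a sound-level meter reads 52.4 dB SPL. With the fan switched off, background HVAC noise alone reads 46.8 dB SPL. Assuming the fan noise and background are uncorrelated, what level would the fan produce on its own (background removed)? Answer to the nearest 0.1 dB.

51.0 dB SPL

Background correction is a power subtraction:
L_src = 10·log₁₀(10^(52.4/10) − 10^(46.8/10)) = 10·log₁₀(125900) = 51.0 dB SPL.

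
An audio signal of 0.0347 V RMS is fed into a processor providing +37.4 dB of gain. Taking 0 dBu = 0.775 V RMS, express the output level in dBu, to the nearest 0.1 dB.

+10.4 dBu

Input level: 20·log₁₀(0.0347/0.775) = -26.98 dBu.
Output: -26.98 + 37.4 = +10.4 dBu.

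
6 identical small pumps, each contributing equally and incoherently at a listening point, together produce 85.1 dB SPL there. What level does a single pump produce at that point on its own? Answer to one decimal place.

6 equal incoherent sources add 10·log₁₀(6) = 7.78 dB over one source.
L_one = 85.1 − 7.78 = 77.3 dB SPL.

77.3 dB SPL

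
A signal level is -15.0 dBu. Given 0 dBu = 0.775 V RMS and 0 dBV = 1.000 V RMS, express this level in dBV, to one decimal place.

The offset between the scales is 20·log₁₀(0.775/1.000) = −2.214 dB.
So dBV = -15.0 − 2.214 = -17.2 dBV.

-17.2 dBV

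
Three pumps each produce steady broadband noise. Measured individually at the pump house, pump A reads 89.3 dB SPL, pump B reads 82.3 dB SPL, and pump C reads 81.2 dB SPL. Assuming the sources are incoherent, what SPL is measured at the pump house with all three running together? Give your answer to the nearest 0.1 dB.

90.6 dB SPL

Uncorrelated sources add in intensity (power), not in dB.
L_total = 10·log₁₀(10^(89.3/10) + 10^(82.3/10) + 10^(81.2/10)) = 10·log₁₀(1153000000) = 90.6 dB SPL.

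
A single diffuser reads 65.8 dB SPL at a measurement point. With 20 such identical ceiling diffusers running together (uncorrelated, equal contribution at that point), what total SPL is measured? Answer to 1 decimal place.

20 equal incoherent sources raise the level by 10·log₁₀(20) = 13.01 dB.
L_total = 65.8 + 13.01 = 78.8 dB SPL.

78.8 dB SPL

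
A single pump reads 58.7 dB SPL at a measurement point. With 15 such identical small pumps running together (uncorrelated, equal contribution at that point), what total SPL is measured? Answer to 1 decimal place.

15 equal incoherent sources raise the level by 10·log₁₀(15) = 11.76 dB.
L_total = 58.7 + 11.76 = 70.5 dB SPL.

70.5 dB SPL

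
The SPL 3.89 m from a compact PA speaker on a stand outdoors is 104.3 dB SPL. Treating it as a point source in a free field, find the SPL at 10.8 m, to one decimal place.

95.4 dB SPL

Inverse-square spreading gives ΔL = −20·log₁₀(d₂/d₁).
ΔL = −20·log₁₀(10.8/3.89) = -8.87 dB, so L₂ = 104.3 + (-8.87) = 95.4 dB SPL.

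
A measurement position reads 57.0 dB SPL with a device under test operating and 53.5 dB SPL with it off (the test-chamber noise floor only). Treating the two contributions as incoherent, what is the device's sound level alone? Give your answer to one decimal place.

54.4 dB SPL

Subtract intensities: L_src = 10·log₁₀(10^(L_total/10) − 10^(L_bg/10)).
L_src = 10·log₁₀(10^(57.0/10) − 10^(53.5/10)) = 10·log₁₀(277300) = 54.4 dB SPL.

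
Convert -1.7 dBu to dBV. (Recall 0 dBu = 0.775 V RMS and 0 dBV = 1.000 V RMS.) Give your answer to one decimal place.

The offset between the scales is 20·log₁₀(0.775/1.000) = −2.214 dB.
So dBV = -1.7 − 2.214 = -3.9 dBV.

-3.9 dBV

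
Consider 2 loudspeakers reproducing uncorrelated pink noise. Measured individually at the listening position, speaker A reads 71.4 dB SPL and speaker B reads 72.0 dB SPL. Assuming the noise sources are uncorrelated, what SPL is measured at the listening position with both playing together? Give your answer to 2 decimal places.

74.72 dB SPL

Incoherent sources sum as intensities:
L_total = 10·log₁₀(10^(71.4/10) + 10^(72.0/10)) = 10·log₁₀(29650000) = 74.72 dB SPL.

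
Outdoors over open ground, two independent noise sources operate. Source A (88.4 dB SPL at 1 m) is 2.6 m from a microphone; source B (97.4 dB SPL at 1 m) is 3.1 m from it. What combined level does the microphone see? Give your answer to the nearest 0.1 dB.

At the listener: L_A = 88.4 − 20·log₁₀(2.6) = 80.10 dB; L_B = 97.4 − 20·log₁₀(3.1) = 87.57 dB.
Combined: 10·log₁₀(10^(80.10/10)+10^(87.57/10)) = 88.3 dB SPL.

88.3 dB SPL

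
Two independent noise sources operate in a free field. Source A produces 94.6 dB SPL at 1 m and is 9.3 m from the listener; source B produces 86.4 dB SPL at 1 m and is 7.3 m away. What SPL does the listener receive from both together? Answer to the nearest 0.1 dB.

At the listener: L_A = 94.6 − 20·log₁₀(9.3) = 75.23 dB; L_B = 86.4 − 20·log₁₀(7.3) = 69.13 dB.
Combined: 10·log₁₀(10^(75.23/10)+10^(69.13/10)) = 76.2 dB SPL.

76.2 dB SPL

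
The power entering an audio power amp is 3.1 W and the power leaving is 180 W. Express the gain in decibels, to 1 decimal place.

Power ratio → dB uses the 10·log₁₀ form:
10·log₁₀(180/3.1) = 10·log₁₀(58.06) = 17.6 dB.

17.6 dB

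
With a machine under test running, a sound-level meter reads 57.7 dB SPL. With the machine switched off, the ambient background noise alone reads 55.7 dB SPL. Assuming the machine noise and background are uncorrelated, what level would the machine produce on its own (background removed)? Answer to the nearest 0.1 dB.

53.4 dB SPL

Background correction is a power subtraction:
L_src = 10·log₁₀(10^(57.7/10) − 10^(55.7/10)) = 10·log₁₀(217300) = 53.4 dB SPL.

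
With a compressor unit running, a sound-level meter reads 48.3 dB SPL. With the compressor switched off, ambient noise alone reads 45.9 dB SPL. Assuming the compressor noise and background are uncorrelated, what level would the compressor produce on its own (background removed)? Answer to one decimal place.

Background correction is a power subtraction:
L_src = 10·log₁₀(10^(48.3/10) − 10^(45.9/10)) = 10·log₁₀(28700) = 44.6 dB SPL.

44.6 dB SPL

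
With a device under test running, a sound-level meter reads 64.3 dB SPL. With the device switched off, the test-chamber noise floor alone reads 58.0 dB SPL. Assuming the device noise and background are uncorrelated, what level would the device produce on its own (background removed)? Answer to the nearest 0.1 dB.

Subtract intensities: L_src = 10·log₁₀(10^(L_total/10) − 10^(L_bg/10)).
L_src = 10·log₁₀(10^(64.3/10) − 10^(58.0/10)) = 10·log₁₀(2061000) = 63.1 dB SPL.

63.1 dB SPL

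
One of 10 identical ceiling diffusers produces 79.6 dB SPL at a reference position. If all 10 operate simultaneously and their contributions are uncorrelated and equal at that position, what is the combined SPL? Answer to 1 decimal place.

89.6 dB SPL

10 equal incoherent sources raise the level by 10·log₁₀(10) = 10.00 dB.
L_total = 79.6 + 10.00 = 89.6 dB SPL.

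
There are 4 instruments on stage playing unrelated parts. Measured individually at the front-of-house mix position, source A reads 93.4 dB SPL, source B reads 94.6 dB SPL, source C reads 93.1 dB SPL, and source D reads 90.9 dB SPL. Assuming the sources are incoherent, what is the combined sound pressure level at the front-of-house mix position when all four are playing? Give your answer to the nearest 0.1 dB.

99.2 dB SPL

Incoherent sources sum as intensities:
L_total = 10·log₁₀(10^(93.4/10) + 10^(94.6/10) + 10^(93.1/10) + 10^(90.9/10)) = 10·log₁₀(8344000000) = 99.2 dB SPL.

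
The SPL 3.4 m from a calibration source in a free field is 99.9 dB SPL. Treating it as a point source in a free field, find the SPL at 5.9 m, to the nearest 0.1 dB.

Inverse-square spreading gives ΔL = −20·log₁₀(d₂/d₁).
ΔL = −20·log₁₀(5.9/3.4) = -4.79 dB, so L₂ = 99.9 + (-4.79) = 95.1 dB SPL.

95.1 dB SPL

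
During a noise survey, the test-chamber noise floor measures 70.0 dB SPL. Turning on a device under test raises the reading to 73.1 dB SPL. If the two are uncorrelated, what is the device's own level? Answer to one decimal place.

70.2 dB SPL

Remove the background by subtracting linear intensities:
L_src = 10·log₁₀(10^(73.1/10) − 10^(70.0/10)) = 10·log₁₀(10420000) = 70.2 dB SPL.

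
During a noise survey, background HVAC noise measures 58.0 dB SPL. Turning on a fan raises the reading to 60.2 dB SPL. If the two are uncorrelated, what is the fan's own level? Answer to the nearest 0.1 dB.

Background correction is a power subtraction:
L_src = 10·log₁₀(10^(60.2/10) − 10^(58.0/10)) = 10·log₁₀(416200) = 56.2 dB SPL.

56.2 dB SPL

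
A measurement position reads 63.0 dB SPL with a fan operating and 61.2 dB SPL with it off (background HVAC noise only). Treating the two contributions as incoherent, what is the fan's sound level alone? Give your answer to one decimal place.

58.3 dB SPL

Remove the background by subtracting linear intensities:
L_src = 10·log₁₀(10^(63.0/10) − 10^(61.2/10)) = 10·log₁₀(677000) = 58.3 dB SPL.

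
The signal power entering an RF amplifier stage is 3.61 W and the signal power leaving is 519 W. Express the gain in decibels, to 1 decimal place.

Power is a power quantity, so gain = 10·log₁₀(P_out/P_in).
10·log₁₀(519/3.61) = 10·log₁₀(143.8) = 21.6 dB.

21.6 dB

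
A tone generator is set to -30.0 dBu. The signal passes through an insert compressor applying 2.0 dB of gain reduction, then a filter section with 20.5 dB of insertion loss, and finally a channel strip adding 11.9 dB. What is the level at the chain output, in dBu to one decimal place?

-40.6 dBu

Gain stages sum in dB:
-30.0 − 2.0 − 20.5 + 11.9 = -40.6 dBu.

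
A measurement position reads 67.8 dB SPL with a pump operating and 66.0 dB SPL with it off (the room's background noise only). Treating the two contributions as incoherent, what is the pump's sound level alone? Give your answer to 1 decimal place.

Remove the background by subtracting linear intensities:
L_src = 10·log₁₀(10^(67.8/10) − 10^(66.0/10)) = 10·log₁₀(2045000) = 63.1 dB SPL.

63.1 dB SPL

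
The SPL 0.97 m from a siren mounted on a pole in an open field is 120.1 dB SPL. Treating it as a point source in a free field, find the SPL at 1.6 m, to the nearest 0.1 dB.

115.8 dB SPL

For a point source in a free field, ΔL = −20·log₁₀(d₂/d₁).
ΔL = −20·log₁₀(1.6/0.97) = -4.35 dB, so L₂ = 120.1 + (-4.35) = 115.8 dB SPL.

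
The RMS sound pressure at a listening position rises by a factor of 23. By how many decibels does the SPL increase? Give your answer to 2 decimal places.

27.23 dB

SPL change from a pressure ratio uses the 20·log₁₀ form:
20·log₁₀(23) = 27.23 dB.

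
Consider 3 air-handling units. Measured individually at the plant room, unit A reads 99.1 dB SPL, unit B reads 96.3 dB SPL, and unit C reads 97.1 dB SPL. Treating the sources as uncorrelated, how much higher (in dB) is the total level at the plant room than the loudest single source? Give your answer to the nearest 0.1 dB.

3.3 dB

Uncorrelated sources add in intensity (power), not in dB.
L_total = 10·log₁₀(10^(99.1/10) + 10^(96.3/10) + 10^(97.1/10)) = 102.44 dB SPL.
Excess over the loudest (99.1 dB): 102.44 − 99.1 = 3.3 dB.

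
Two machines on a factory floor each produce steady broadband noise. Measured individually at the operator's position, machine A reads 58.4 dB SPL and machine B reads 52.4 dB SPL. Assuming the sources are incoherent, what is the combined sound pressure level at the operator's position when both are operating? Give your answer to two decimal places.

59.37 dB SPL

Incoherent sources sum as intensities:
L_total = 10·log₁₀(10^(58.4/10) + 10^(52.4/10)) = 10·log₁₀(865600) = 59.37 dB SPL.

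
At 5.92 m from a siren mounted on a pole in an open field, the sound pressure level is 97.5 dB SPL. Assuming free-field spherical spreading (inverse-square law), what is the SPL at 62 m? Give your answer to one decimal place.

77.1 dB SPL

Inverse-square spreading gives ΔL = −20·log₁₀(d₂/d₁).
ΔL = −20·log₁₀(62/5.92) = -20.40 dB, so L₂ = 97.5 + (-20.40) = 77.1 dB SPL.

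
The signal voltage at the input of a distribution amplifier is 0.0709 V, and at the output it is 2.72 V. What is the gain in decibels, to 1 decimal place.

31.7 dB

Voltage ratio → dB uses the 20·log₁₀ form:
20·log₁₀(2.72/0.0709) = 20·log₁₀(38.36) = 31.7 dB.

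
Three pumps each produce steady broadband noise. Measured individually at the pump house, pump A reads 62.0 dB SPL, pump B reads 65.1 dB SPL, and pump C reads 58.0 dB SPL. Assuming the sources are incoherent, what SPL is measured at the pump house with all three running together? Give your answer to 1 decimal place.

Incoherent sources sum as intensities:
L_total = 10·log₁₀(10^(62.0/10) + 10^(65.1/10) + 10^(58.0/10)) = 10·log₁₀(5452000) = 67.4 dB SPL.

67.4 dB SPL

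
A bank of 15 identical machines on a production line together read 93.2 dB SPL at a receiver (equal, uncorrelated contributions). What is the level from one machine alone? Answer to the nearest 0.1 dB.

81.4 dB SPL

15 equal incoherent sources add 10·log₁₀(15) = 11.76 dB over one source.
L_one = 93.2 − 11.76 = 81.4 dB SPL.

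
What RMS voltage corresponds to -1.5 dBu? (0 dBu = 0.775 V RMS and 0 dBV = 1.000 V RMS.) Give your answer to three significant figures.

0.652 V

V = 0.775 V × 10^(-1.5/20).
= 0.775 × 0.8414 = 0.652 V.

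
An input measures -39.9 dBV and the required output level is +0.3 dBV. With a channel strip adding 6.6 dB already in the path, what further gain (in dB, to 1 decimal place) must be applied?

The required make-up gain is the shortfall in the dB sum.
G = +0.3 − (-39.9) − 6.6 = 33.6 dB.

33.6 dB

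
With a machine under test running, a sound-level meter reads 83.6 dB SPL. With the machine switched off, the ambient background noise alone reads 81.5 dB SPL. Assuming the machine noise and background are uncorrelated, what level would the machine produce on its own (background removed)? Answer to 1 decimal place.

Background correction is a power subtraction:
L_src = 10·log₁₀(10^(83.6/10) − 10^(81.5/10)) = 10·log₁₀(87830000) = 79.4 dB SPL.

79.4 dB SPL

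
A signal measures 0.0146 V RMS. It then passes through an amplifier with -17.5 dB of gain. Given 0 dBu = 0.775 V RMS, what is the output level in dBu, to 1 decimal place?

Input level: 20·log₁₀(0.0146/0.775) = -34.50 dBu.
Output: -34.50 − 17.5 = -52.0 dBu.

-52.0 dBu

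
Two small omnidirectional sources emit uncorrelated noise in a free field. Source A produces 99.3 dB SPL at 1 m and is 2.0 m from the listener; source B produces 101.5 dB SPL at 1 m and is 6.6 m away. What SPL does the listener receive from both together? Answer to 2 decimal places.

93.90 dB SPL

At the listener: L_A = 99.3 − 20·log₁₀(2.0) = 93.279 dB; L_B = 101.5 − 20·log₁₀(6.6) = 85.109 dB.
Combined: 10·log₁₀(10^(93.279/10)+10^(85.109/10)) = 93.90 dB SPL.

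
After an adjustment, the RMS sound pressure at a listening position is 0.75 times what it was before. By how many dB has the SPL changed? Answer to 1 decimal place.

-2.5 dB

Sound pressure is an amplitude quantity: ΔL = 20·log₁₀(p₂/p₁).
20·log₁₀(0.75) = -2.5 dB.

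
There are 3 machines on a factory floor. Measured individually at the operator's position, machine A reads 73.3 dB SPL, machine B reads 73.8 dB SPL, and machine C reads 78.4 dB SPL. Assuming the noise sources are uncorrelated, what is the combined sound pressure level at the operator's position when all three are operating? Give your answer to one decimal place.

Incoherent sources sum as intensities:
L_total = 10·log₁₀(10^(73.3/10) + 10^(73.8/10) + 10^(78.4/10)) = 10·log₁₀(114600000) = 80.6 dB SPL.

80.6 dB SPL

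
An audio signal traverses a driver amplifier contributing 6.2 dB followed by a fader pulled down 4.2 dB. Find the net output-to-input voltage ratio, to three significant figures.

1.26

Net gain = 6.2 + (−4.2) = 2.0 dB.
Voltage ratio = 10^(2.0/20) = 1.26.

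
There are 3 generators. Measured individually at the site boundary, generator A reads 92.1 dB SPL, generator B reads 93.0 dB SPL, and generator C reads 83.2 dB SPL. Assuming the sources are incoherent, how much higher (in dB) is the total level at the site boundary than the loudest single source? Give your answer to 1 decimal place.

2.8 dB

Incoherent sources sum as intensities:
L_total = 10·log₁₀(10^(92.1/10) + 10^(93.0/10) + 10^(83.2/10)) = 95.83 dB SPL.
Excess over the loudest (93.0 dB): 95.83 − 93.0 = 2.8 dB.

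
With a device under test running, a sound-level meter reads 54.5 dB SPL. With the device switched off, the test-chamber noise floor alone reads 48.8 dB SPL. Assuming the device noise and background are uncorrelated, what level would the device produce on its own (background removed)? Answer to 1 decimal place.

Remove the background by subtracting linear intensities:
L_src = 10·log₁₀(10^(54.5/10) − 10^(48.8/10)) = 10·log₁₀(206000) = 53.1 dB SPL.

53.1 dB SPL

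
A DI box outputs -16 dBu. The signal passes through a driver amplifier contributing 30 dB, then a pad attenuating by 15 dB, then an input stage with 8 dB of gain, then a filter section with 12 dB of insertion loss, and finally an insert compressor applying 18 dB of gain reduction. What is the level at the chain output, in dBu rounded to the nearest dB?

-23 dBu

In dB, series stages simply add:
-16 + 30 − 15 + 8 − 12 − 18 = -23 dBu.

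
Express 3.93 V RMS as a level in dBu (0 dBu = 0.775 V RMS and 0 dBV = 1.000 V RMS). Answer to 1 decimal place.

dBu = 20·log₁₀(V / 0.775 V).
20·log₁₀(3.93/0.775) = +14.1 dBu.

+14.1 dBu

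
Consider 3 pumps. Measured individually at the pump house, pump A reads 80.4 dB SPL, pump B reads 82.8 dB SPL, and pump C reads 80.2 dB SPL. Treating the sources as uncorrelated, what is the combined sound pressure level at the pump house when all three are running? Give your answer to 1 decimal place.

Add the sources as powers (linear), then convert back to dB:
L_total = 10·log₁₀(10^(80.4/10) + 10^(82.8/10) + 10^(80.2/10)) = 10·log₁₀(404900000) = 86.1 dB SPL.

86.1 dB SPL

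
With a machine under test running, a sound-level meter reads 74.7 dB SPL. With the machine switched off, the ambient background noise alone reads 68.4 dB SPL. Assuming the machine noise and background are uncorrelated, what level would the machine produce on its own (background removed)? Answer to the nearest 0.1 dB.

Remove the background by subtracting linear intensities:
L_src = 10·log₁₀(10^(74.7/10) − 10^(68.4/10)) = 10·log₁₀(22590000) = 73.5 dB SPL.

73.5 dB SPL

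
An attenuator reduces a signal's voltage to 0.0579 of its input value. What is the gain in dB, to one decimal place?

-24.7 dB

Voltage is an amplitude quantity, so gain = 20·log₁₀(V_out/V_in).
20·log₁₀(0.0579) = -24.7 dB.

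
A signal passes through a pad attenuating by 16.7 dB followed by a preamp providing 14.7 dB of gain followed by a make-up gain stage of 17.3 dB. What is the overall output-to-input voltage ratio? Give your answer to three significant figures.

Net gain = (−16.7) + 14.7 + 17.3 = 15.3 dB.
Voltage ratio = 10^(15.3/20) = 5.82.

5.82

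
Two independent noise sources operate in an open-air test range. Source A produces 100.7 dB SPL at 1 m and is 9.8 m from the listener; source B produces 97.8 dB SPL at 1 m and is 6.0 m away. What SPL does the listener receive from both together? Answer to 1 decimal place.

At the listener: L_A = 100.7 − 20·log₁₀(9.8) = 80.88 dB; L_B = 97.8 − 20·log₁₀(6.0) = 82.24 dB.
Combined: 10·log₁₀(10^(80.88/10)+10^(82.24/10)) = 84.6 dB SPL.

84.6 dB SPL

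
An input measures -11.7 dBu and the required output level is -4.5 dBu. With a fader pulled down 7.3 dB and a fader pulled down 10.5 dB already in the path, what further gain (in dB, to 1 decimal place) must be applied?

The required make-up gain is the shortfall in the dB sum.
G = -4.5 − (-11.7) + 7.3 + 10.5 = 25.0 dB.

25.0 dB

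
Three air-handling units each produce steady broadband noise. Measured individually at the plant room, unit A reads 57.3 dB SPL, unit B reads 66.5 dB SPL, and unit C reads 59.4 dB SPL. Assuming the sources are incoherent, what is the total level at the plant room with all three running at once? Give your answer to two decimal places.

67.69 dB SPL

Uncorrelated sources add in intensity (power), not in dB.
L_total = 10·log₁₀(10^(57.3/10) + 10^(66.5/10) + 10^(59.4/10)) = 10·log₁₀(5875000) = 67.69 dB SPL.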